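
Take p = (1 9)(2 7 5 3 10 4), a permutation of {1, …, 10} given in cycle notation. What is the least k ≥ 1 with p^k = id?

6

The cycle type of p is (6, 2, 1, 1).
The order of p is the least common multiple of its cycle lengths: lcm(6, 2) = 6.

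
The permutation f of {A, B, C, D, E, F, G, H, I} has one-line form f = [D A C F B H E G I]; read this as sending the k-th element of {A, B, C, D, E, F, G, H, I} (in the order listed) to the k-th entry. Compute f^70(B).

Tracing B → A → … returns to B after 7 steps, so B lies in a 7-cycle (A D F H G E B).
Since the cycle has length 7, f^70 acts on it the same as f^0 (70 mod 7 = 0).
So f^70(B) = B.

B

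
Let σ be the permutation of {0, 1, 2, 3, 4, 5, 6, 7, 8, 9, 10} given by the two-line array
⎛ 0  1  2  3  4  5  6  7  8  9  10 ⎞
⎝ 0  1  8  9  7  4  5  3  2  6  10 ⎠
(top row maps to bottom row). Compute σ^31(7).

3

Tracing 7 → 3 → … returns to 7 after 6 steps, so 7 lies in a 6-cycle (3 9 6 5 4 7).
Since the cycle has length 6, σ^31 acts on it the same as σ^1 (31 mod 6 = 1).
Stepping 1 place around the cycle: 7 → 3.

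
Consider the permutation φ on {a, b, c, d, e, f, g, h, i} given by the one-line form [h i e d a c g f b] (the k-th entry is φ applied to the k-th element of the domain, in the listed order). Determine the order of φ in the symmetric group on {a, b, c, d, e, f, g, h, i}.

The disjoint-cycle form of φ has cycle lengths 5, 2, 1, 1.
The order of φ is the least common multiple of its cycle lengths: lcm(5, 2) = 10.

10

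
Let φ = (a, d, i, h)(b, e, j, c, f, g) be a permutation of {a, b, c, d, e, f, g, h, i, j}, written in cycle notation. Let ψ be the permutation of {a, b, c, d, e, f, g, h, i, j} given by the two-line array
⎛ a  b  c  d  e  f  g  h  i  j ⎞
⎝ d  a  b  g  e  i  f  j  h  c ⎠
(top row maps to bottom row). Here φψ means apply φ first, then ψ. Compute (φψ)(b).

(φψ)(b) = ψ(φ(b)). φ(b) = e, then ψ(e) = e. So (φψ)(b) = e.

e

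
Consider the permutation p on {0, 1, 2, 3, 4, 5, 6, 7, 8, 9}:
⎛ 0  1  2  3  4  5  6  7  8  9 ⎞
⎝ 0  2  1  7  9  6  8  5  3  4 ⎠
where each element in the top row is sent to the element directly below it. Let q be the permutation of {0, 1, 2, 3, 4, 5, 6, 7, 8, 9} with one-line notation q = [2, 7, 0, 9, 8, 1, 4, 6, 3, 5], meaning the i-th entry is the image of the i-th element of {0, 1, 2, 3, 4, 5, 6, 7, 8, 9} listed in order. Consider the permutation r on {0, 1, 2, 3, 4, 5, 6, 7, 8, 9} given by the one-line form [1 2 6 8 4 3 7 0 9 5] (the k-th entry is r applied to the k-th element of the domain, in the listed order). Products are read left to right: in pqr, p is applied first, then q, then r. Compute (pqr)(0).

(pqr)(0) = r(q(p(0))). p(0) = 0, then q(0) = 2, then r(2) = 6, so the result is 6.

6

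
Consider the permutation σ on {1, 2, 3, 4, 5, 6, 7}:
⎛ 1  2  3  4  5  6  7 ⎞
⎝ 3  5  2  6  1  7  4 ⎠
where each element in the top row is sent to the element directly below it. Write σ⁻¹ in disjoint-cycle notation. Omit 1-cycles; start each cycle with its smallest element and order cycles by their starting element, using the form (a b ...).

(1 5 2 3)(4 7 6)

The cycle decomposition of σ is (1 3 2 5)(4 6 7).
The inverse reverses every cycle; in canonical form, σ⁻¹ = (1 5 2 3)(4 7 6).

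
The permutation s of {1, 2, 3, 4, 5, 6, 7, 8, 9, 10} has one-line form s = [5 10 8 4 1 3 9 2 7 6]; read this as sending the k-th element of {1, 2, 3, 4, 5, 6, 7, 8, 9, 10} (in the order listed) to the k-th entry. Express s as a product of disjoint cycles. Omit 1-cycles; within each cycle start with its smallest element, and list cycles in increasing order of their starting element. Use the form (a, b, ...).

(1, 5)(2, 10, 6, 3, 8)(7, 9)

Start at 1 and follow images: 1 → 5 → 1, giving the cycle (1, 5).
Repeating from the next unused element and collecting all non-trivial cycles gives (1, 5)(2, 10, 6, 3, 8)(7, 9).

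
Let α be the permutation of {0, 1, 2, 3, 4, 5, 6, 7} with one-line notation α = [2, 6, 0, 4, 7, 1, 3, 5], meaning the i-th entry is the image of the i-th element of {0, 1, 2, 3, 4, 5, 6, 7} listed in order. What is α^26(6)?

4

Tracing 6 → 3 → … returns to 6 after 6 steps, so 6 lies in a 6-cycle (1, 6, 3, 4, 7, 5).
On a 6-cycle, α^6 is the identity, so α^26 = α^2 there (26 ≡ 2 mod 6).
Stepping 2 places around the cycle: 6 → 3 → 4.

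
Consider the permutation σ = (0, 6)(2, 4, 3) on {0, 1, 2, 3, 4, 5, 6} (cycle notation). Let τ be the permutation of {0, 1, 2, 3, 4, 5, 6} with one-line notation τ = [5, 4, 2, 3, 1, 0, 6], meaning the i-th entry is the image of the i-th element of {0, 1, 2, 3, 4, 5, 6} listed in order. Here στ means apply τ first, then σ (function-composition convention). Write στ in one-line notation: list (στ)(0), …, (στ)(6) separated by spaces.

5 3 4 2 1 6 0

(στ)(x) = σ(τ(x)). Computing each image: σ(τ(0)) = σ(5) = 5, σ(τ(1)) = σ(4) = 3, σ(τ(2)) = σ(2) = 4, σ(τ(3)) = σ(3) = 2, σ(τ(4)) = σ(1) = 1, σ(τ(5)) = σ(0) = 6, σ(τ(6)) = σ(6) = 0.
Hence στ = [5 3 4 2 1 6 0].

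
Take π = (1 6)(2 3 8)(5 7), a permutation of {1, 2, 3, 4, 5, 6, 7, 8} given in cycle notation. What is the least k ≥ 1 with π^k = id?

The cycle type of π is (3, 2, 2, 1).
Since disjoint cycles commute, ord(π) = lcm(3, 2, 2) = 6.

6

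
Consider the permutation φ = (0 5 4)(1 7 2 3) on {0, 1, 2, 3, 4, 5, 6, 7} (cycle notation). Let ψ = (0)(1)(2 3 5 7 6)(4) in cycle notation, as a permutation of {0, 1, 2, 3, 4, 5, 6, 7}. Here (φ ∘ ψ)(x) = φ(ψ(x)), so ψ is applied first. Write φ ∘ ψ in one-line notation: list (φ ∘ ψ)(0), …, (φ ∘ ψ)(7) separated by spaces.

For each element, apply ψ then φ: 0 → 0 → 5; 1 → 1 → 7; 2 → 3 → 1; 3 → 5 → 4; 4 → 4 → 0; 5 → 7 → 2; 6 → 2 → 3; 7 → 6 → 6.
So φ ∘ ψ in one-line form is 5 7 1 4 0 2 3 6.

5 7 1 4 0 2 3 6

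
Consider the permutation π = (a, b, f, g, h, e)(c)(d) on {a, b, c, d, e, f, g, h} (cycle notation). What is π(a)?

b

Within (a, b, f, g, h, e), a ↦ b.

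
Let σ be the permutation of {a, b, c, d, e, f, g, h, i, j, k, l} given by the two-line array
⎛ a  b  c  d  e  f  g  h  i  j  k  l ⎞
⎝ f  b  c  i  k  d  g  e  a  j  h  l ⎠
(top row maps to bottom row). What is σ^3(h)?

h

Tracing h → e → … returns to h after 3 steps, so h lies in a 3-cycle (e k h).
Since the cycle has length 3, σ^3 acts on it the same as σ^0 (3 mod 3 = 0).
So σ^3(h) = h.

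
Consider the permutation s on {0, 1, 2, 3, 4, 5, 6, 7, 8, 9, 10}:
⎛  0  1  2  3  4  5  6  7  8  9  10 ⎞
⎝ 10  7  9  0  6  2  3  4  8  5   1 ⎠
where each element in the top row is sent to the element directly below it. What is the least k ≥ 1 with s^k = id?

The disjoint-cycle form of s has cycle lengths 7, 3, 1.
Since disjoint cycles commute, ord(s) = lcm(7, 3) = 21.

21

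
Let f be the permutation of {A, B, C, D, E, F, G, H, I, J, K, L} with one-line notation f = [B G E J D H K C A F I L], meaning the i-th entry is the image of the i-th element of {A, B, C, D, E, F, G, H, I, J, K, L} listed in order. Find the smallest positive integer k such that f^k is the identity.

The disjoint-cycle form of f has cycle lengths 6, 5, 1.
The order of f is the least common multiple of its cycle lengths: lcm(6, 5) = 30.

30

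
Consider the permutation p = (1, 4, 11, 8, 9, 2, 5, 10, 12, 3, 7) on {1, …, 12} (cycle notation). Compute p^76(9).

9 lies in the 11-cycle (1, 4, 11, 8, 9, 2, 5, 10, 12, 3, 7).
Since the cycle has length 11, p^76 acts on it the same as p^10 (76 mod 11 = 10).
Advancing 10 steps from 9: 9 → 2 → 5 → 10 → 12 → 3 → 7 → 1 → 4 → 11 → 8.

8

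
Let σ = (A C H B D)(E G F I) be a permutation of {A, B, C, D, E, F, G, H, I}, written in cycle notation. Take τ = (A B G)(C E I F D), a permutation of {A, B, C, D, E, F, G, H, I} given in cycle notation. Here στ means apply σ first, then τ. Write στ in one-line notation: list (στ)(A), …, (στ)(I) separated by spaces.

(στ)(x) = τ(σ(x)). Computing each image: τ(σ(A)) = τ(C) = E, τ(σ(B)) = τ(D) = C, τ(σ(C)) = τ(H) = H, τ(σ(D)) = τ(A) = B, τ(σ(E)) = τ(G) = A, τ(σ(F)) = τ(I) = F, τ(σ(G)) = τ(F) = D, τ(σ(H)) = τ(B) = G, τ(σ(I)) = τ(E) = I.
Hence στ = [E C H B A F D G I].

E C H B A F D G I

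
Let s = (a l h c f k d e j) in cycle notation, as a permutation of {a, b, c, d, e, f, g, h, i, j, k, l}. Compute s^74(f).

f lies in the 9-cycle (a l h c f k d e j).
On a 9-cycle, s^9 is the identity, so s^74 = s^2 there (74 ≡ 2 mod 9).
Advancing 2 steps from f: f → k → d.

d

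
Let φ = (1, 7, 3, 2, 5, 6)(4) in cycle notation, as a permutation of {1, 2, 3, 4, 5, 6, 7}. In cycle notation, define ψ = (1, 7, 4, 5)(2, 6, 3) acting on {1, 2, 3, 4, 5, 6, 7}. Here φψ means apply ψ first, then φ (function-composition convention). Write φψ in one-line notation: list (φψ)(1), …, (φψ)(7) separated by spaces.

(φψ)(x) = φ(ψ(x)). Computing each image: φ(ψ(1)) = φ(7) = 3, φ(ψ(2)) = φ(6) = 1, φ(ψ(3)) = φ(2) = 5, φ(ψ(4)) = φ(5) = 6, φ(ψ(5)) = φ(1) = 7, φ(ψ(6)) = φ(3) = 2, φ(ψ(7)) = φ(4) = 4.
Hence φψ = [3 1 5 6 7 2 4].

3 1 5 6 7 2 4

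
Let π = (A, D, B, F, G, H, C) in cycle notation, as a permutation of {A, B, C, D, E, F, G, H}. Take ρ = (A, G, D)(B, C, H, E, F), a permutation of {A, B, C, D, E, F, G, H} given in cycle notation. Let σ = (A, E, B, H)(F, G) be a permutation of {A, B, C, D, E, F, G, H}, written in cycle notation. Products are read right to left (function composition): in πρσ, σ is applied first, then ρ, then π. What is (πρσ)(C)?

(πρσ)(C) = π(ρ(σ(C))). σ(C) = C, then ρ(C) = H, then π(H) = C, so the result is C.

C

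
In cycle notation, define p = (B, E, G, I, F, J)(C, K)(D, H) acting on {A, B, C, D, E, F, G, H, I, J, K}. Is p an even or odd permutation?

The cycle lengths are 6, 2, 2, 1.
A cycle of length ℓ contributes ℓ−1 transpositions, so p is a product of 5 + 1 + 1 = 7 transpositions — odd.

odd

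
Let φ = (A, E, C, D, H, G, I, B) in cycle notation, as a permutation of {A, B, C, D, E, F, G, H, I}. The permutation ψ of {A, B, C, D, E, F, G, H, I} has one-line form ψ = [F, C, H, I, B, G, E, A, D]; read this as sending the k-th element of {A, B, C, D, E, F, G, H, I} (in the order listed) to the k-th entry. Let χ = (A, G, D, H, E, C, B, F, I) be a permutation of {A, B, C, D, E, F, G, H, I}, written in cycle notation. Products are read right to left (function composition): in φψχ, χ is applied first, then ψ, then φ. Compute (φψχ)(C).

D

(φψχ)(C) = φ(ψ(χ(C))). χ(C) = B, then ψ(B) = C, then φ(C) = D, so the result is D.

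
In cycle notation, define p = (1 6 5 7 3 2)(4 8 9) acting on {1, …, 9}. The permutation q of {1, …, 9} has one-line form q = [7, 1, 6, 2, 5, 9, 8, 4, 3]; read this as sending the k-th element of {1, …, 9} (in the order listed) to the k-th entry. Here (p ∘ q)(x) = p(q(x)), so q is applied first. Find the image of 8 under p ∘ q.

First apply q: q(8) = 4, then p(4) = 8. Thus (p ∘ q)(8) = 8.

8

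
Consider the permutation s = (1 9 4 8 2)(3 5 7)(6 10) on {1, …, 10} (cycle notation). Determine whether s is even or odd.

The cycle lengths are 5, 3, 2.
A cycle of length ℓ contributes ℓ−1 transpositions, so s is a product of 4 + 2 + 1 = 7 transpositions — odd.

odd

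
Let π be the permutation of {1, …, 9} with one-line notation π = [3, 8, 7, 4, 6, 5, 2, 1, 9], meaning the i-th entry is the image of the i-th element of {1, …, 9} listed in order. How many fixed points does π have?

The fixed points (elements with π(x) = x) are {4, 9}, so there are 2.

2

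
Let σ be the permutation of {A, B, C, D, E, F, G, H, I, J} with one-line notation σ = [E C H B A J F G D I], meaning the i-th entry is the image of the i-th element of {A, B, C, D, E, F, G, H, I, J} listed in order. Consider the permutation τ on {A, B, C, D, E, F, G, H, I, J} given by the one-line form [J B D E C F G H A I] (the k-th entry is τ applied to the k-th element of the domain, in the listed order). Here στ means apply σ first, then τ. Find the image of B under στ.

D

(στ)(B) = τ(σ(B)). σ(B) = C, then τ(C) = D. So (στ)(B) = D.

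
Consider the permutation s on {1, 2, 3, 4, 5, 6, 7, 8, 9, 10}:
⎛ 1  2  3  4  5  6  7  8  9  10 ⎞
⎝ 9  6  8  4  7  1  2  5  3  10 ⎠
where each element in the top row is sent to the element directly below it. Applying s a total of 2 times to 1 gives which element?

3

Tracing 1 → 9 → … returns to 1 after 8 steps, so 1 lies in an 8-cycle (1, 9, 3, 8, 5, 7, 2, 6).
Advancing 2 steps from 1: 1 → 9 → 3.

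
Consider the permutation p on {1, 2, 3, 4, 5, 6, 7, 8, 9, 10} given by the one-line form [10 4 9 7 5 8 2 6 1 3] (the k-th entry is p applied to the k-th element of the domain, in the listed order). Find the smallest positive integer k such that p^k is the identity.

Writing p as disjoint cycles, the cycle lengths are 4, 3, 2, 1.
The order is lcm(4, 3, 2) = 12.

12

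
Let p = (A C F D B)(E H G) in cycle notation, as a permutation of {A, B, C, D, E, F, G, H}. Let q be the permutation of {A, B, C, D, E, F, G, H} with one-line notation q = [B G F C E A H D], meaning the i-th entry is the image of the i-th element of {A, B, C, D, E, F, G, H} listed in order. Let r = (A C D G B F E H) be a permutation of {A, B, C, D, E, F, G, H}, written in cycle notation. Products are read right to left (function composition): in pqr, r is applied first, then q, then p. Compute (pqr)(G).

E

Chase G: r(G) = B; q(B) = G; p(G) = E. Hence (pqr)(G) = E.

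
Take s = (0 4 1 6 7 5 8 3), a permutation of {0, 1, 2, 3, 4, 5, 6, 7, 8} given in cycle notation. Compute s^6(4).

4 lies in the 8-cycle (0 4 1 6 7 5 8 3).
Advancing 6 steps from 4: 4 → 1 → 6 → 7 → 5 → 8 → 3.

3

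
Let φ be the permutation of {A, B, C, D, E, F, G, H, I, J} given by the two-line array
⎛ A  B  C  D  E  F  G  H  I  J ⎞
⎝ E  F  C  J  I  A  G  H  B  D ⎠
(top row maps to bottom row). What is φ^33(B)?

Tracing B → F → … returns to B after 5 steps, so B lies in a 5-cycle (A, E, I, B, F).
Since the cycle has length 5, φ^33 acts on it the same as φ^3 (33 mod 5 = 3).
Advancing 3 steps from B: B → F → A → E.

E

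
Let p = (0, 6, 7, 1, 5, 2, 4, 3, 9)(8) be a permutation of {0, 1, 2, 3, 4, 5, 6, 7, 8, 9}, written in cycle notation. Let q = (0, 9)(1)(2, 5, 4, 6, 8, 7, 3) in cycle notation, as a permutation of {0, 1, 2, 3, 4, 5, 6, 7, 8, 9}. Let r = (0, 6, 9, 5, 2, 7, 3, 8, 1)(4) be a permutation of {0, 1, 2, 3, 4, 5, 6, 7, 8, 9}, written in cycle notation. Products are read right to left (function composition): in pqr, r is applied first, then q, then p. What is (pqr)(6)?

6

Chase 6: r(6) = 9; q(9) = 0; p(0) = 6. Hence (pqr)(6) = 6.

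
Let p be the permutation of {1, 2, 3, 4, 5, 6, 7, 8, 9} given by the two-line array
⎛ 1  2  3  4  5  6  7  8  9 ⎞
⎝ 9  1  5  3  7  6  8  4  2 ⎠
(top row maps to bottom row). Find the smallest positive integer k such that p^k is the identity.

Decomposing into disjoint cycles gives cycle lengths 5, 3, 1.
Since disjoint cycles commute, ord(p) = lcm(5, 3) = 15.

15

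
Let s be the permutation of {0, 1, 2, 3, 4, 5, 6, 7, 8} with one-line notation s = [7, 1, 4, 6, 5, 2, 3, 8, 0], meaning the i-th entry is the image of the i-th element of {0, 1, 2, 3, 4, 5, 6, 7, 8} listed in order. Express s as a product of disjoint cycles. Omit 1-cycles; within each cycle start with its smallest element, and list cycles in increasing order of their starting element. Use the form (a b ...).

(0 7 8)(2 4 5)(3 6)

From 0: 0 → 7 → 8 → 0, closing the cycle (0 7 8).
Repeating from the next unused element and collecting all non-trivial cycles gives (0 7 8)(2 4 5)(3 6).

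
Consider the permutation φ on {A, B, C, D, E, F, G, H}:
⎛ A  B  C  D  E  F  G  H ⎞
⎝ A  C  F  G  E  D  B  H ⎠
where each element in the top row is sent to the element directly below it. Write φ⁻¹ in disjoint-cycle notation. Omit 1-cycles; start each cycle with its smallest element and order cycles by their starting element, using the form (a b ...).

(B G D F C)

The cycle decomposition of φ is (B C F D G).
The inverse reverses every cycle; in canonical form, φ⁻¹ = (B G D F C).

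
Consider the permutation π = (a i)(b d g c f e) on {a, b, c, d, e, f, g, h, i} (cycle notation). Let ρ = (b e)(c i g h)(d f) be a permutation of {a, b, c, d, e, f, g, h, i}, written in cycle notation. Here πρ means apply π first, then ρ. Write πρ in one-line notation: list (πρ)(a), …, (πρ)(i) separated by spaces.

(πρ)(x) = ρ(π(x)). Computing each image: ρ(π(a)) = ρ(i) = g, ρ(π(b)) = ρ(d) = f, ρ(π(c)) = ρ(f) = d, ρ(π(d)) = ρ(g) = h, ρ(π(e)) = ρ(b) = e, ρ(π(f)) = ρ(e) = b, ρ(π(g)) = ρ(c) = i, ρ(π(h)) = ρ(h) = c, ρ(π(i)) = ρ(a) = a.
Hence πρ = [g f d h e b i c a].

g f d h e b i c a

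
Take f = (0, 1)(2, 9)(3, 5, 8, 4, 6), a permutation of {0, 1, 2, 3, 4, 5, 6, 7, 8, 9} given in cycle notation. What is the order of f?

10

The cycle type of f is (5, 2, 2, 1).
The order is lcm(5, 2, 2) = 10.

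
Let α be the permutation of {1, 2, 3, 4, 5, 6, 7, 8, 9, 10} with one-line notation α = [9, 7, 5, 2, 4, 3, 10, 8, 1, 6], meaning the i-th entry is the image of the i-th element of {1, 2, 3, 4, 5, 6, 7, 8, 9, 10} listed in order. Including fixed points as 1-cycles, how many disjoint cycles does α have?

3

The cycle decomposition is (1 9)(2 7 10 6 3 5 4)(8), which has 3 cycles (counting 1-cycles).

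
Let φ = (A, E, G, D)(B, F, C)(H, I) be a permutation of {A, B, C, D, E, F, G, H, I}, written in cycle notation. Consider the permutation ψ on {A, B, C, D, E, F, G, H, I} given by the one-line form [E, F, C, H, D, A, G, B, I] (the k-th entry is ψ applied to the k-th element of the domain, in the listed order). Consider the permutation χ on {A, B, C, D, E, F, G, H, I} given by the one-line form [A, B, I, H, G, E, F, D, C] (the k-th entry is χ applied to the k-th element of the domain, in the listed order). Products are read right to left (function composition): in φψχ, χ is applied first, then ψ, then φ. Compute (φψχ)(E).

(φψχ)(E) = φ(ψ(χ(E))). χ(E) = G, then ψ(G) = G, then φ(G) = D, so the result is D.

D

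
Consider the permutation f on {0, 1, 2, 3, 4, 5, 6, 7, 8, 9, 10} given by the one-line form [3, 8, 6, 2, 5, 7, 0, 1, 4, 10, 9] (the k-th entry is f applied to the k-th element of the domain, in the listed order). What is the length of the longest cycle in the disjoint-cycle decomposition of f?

5

Decomposing into disjoint cycles gives (0 3 2 6)(1 8 4 5 7)(9 10); the longest has length 5.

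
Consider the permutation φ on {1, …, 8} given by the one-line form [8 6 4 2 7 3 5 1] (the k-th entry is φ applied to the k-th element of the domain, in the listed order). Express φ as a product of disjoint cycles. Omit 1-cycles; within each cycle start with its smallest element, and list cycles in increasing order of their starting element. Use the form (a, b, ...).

Iterating φ from 1 gives 1 → 8 → 1; that is the 2-cycle (1, 8).
Continuing from each remaining unvisited element yields (1, 8)(2, 6, 3, 4)(5, 7).

(1, 8)(2, 6, 3, 4)(5, 7)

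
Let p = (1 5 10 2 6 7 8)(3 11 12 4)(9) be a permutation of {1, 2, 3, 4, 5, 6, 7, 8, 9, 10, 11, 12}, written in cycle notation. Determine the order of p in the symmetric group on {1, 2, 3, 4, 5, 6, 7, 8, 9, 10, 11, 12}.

28

The cycle type of p is (7, 4, 1).
Since disjoint cycles commute, ord(p) = lcm(7, 4) = 28.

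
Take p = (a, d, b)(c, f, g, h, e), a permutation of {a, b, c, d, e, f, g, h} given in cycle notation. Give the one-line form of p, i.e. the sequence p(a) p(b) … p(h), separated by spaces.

d a f b c g h e

Reading each image from the cycles: a↦d, b↦a, c↦f, d↦b, e↦c, f↦g, g↦h, h↦e.
So the one-line form is d a f b c g h e.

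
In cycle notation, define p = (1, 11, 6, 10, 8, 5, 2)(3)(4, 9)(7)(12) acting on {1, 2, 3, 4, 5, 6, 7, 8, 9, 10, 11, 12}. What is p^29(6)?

10

6 lies in the 7-cycle (1, 11, 6, 10, 8, 5, 2).
On a 7-cycle, p^7 is the identity, so p^29 = p^1 there (29 ≡ 1 mod 7).
Advancing 1 step from 6: 6 → 10.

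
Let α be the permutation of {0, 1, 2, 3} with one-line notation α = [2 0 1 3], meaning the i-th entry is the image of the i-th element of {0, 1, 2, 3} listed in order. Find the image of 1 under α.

1 is element number 2 of the domain, and entry number 2 of the one-line form is 0, so α(1) = 0.

0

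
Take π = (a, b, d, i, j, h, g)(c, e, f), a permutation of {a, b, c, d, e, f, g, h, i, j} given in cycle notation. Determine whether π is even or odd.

The cycle lengths are 7, 3.
A cycle of length ℓ contributes ℓ−1 transpositions, so π is a product of 6 + 2 = 8 transpositions — even.

even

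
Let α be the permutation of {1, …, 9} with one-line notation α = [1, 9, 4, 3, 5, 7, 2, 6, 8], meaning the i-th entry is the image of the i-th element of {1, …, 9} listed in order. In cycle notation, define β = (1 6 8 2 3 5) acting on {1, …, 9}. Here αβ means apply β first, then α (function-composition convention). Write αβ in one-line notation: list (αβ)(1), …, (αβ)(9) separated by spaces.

(αβ)(x) = α(β(x)). Computing each image: α(β(1)) = α(6) = 7, α(β(2)) = α(3) = 4, α(β(3)) = α(5) = 5, α(β(4)) = α(4) = 3, α(β(5)) = α(1) = 1, α(β(6)) = α(8) = 6, α(β(7)) = α(7) = 2, α(β(8)) = α(2) = 9, α(β(9)) = α(9) = 8.
Hence αβ = [7 4 5 3 1 6 2 9 8].

7 4 5 3 1 6 2 9 8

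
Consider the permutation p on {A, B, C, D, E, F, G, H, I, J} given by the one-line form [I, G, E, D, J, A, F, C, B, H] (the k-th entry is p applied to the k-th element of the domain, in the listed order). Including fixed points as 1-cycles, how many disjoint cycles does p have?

The cycle decomposition is (A, I, B, G, F)(C, E, J, H)(D), which has 3 cycles (counting 1-cycles).

3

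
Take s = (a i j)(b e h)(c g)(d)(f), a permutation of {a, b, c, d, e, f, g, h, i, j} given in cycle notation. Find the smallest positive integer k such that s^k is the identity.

The cycle type of s is (3, 3, 2, 1, 1).
Since disjoint cycles commute, ord(s) = lcm(3, 3, 2) = 6.

6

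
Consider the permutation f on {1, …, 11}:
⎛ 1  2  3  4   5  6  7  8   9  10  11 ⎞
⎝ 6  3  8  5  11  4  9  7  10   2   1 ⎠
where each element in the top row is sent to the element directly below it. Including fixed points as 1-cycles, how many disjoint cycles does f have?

2

The cycle decomposition is (1 6 4 5 11)(2 3 8 7 9 10), which has 2 cycles (counting 1-cycles).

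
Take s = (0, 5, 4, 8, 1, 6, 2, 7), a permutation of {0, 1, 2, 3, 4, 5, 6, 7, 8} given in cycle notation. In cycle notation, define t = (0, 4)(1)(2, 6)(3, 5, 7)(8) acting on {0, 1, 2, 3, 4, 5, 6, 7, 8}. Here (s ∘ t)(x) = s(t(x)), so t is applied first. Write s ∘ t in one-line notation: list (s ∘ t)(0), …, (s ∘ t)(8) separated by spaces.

For each element, apply t then s: 0 → 4 → 8; 1 → 1 → 6; 2 → 6 → 2; 3 → 5 → 4; 4 → 0 → 5; 5 → 7 → 0; 6 → 2 → 7; 7 → 3 → 3; 8 → 8 → 1.
So s ∘ t in one-line form is 8 6 2 4 5 0 7 3 1.

8 6 2 4 5 0 7 3 1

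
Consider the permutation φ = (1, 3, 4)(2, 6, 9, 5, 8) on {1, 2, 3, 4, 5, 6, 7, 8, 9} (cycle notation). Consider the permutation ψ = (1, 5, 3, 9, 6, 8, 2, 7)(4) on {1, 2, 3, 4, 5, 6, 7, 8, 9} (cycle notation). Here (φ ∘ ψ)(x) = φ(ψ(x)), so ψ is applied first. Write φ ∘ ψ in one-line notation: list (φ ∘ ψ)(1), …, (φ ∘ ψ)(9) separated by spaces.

8 7 5 1 4 2 3 6 9

For each element, apply ψ then φ: 1 → 5 → 8; 2 → 7 → 7; 3 → 9 → 5; 4 → 4 → 1; 5 → 3 → 4; 6 → 8 → 2; 7 → 1 → 3; 8 → 2 → 6; 9 → 6 → 9.
So φ ∘ ψ in one-line form is 8 7 5 1 4 2 3 6 9.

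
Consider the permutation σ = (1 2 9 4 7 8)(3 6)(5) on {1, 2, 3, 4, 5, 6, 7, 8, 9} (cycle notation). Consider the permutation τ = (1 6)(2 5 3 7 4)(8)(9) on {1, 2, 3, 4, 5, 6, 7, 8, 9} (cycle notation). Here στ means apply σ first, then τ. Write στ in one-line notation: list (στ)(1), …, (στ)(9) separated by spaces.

(στ)(x) = τ(σ(x)). Computing each image: τ(σ(1)) = τ(2) = 5, τ(σ(2)) = τ(9) = 9, τ(σ(3)) = τ(6) = 1, τ(σ(4)) = τ(7) = 4, τ(σ(5)) = τ(5) = 3, τ(σ(6)) = τ(3) = 7, τ(σ(7)) = τ(8) = 8, τ(σ(8)) = τ(1) = 6, τ(σ(9)) = τ(4) = 2.
Hence στ = [5 9 1 4 3 7 8 6 2].

5 9 1 4 3 7 8 6 2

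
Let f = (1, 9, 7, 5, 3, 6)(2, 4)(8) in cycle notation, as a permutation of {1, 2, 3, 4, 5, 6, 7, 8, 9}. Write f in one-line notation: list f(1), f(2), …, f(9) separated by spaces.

9 4 6 2 3 1 5 8 7

Reading each image from the cycles: 1↦9, 2↦4, 3↦6, 4↦2, 5↦3, 6↦1, 7↦5, 8↦8, 9↦7.
Listing these in domain order gives 9 4 6 2 3 1 5 8 7.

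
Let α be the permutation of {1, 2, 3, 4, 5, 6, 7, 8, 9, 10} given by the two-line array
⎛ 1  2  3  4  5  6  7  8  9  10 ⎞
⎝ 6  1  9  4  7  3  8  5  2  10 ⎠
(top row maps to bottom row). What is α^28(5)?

Tracing 5 → 7 → … returns to 5 after 3 steps, so 5 lies in a 3-cycle (5, 7, 8).
Since the cycle has length 3, α^28 acts on it the same as α^1 (28 mod 3 = 1).
Advancing 1 step from 5: 5 → 7.

7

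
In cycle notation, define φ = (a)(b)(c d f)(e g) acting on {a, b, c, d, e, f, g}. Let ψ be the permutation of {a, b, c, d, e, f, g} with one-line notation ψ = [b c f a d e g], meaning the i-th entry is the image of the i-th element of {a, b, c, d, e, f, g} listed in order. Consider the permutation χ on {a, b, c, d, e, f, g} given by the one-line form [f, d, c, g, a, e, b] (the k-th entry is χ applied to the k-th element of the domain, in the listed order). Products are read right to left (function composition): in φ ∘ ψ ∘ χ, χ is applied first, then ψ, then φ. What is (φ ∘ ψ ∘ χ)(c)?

c

Apply the permutations in order: χ(c) = c, then ψ(c) = f, then φ(f) = c. So (φ ∘ ψ ∘ χ)(c) = c.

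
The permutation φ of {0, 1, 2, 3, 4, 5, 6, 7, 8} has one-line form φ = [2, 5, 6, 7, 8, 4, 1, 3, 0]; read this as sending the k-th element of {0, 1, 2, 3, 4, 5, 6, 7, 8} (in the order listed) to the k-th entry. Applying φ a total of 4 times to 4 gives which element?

Tracing 4 → 8 → … returns to 4 after 7 steps, so 4 lies in a 7-cycle (0 2 6 1 5 4 8).
Advancing 4 steps from 4: 4 → 8 → 0 → 2 → 6.

6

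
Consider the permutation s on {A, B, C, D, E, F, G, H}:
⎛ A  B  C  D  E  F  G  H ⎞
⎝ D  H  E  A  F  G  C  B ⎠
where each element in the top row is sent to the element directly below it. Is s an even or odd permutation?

odd

In disjoint-cycle form the cycle lengths are 4, 2, 2.
A cycle of length ℓ contributes ℓ−1 transpositions, so s is a product of 3 + 1 + 1 = 5 transpositions — odd.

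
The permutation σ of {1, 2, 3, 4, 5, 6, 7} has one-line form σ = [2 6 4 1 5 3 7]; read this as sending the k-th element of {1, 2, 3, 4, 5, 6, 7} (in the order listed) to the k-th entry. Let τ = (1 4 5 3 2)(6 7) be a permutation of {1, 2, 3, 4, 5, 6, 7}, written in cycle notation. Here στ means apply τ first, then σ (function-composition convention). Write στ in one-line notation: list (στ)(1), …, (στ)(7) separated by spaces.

(στ)(x) = σ(τ(x)). Computing each image: σ(τ(1)) = σ(4) = 1, σ(τ(2)) = σ(1) = 2, σ(τ(3)) = σ(2) = 6, σ(τ(4)) = σ(5) = 5, σ(τ(5)) = σ(3) = 4, σ(τ(6)) = σ(7) = 7, σ(τ(7)) = σ(6) = 3.
Hence στ = [1 2 6 5 4 7 3].

1 2 6 5 4 7 3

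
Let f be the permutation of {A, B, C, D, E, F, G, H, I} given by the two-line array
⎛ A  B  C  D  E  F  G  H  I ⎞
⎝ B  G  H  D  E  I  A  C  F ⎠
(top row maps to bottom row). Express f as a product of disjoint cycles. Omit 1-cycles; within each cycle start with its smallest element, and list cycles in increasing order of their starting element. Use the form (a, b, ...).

(A, B, G)(C, H)(F, I)

Iterating f from A gives A → B → G → A; that is the 3-cycle (A, B, G).
Repeating from the next unused element and collecting all non-trivial cycles gives (A, B, G)(C, H)(F, I).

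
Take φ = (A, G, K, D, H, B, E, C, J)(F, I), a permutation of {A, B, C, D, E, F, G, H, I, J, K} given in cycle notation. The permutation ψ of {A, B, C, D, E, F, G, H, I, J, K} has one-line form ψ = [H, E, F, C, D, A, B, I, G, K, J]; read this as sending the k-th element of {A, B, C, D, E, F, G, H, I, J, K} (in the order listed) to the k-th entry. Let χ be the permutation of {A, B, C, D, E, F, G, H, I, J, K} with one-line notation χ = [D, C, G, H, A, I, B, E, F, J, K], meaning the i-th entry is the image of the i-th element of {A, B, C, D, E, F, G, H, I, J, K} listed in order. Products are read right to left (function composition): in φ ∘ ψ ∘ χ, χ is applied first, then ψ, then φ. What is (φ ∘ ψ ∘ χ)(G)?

C

Apply the permutations in order: χ(G) = B, then ψ(B) = E, then φ(E) = C. So (φ ∘ ψ ∘ χ)(G) = C.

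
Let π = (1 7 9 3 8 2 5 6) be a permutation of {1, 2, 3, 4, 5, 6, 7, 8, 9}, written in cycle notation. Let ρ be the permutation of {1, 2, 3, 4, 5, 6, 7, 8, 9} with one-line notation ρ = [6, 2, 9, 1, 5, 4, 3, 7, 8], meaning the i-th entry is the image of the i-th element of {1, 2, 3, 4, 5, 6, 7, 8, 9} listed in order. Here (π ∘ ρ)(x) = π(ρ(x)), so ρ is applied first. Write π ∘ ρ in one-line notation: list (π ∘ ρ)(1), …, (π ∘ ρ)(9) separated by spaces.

1 5 3 7 6 4 8 9 2

(π ∘ ρ)(x) = π(ρ(x)). Computing each image: π(ρ(1)) = π(6) = 1, π(ρ(2)) = π(2) = 5, π(ρ(3)) = π(9) = 3, π(ρ(4)) = π(1) = 7, π(ρ(5)) = π(5) = 6, π(ρ(6)) = π(4) = 4, π(ρ(7)) = π(3) = 8, π(ρ(8)) = π(7) = 9, π(ρ(9)) = π(8) = 2.
Hence π ∘ ρ = [1 5 3 7 6 4 8 9 2].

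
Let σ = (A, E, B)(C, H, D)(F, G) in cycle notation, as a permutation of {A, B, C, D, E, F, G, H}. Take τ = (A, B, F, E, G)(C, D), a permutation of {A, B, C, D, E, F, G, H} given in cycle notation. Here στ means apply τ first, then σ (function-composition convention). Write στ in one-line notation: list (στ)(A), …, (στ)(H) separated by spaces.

A G C H F B E D

Chase each element through τ then σ: A → B → A; B → F → G; C → D → C; D → C → H; E → G → F; F → E → B; G → A → E; H → H → D.
So στ in one-line form is A G C H F B E D.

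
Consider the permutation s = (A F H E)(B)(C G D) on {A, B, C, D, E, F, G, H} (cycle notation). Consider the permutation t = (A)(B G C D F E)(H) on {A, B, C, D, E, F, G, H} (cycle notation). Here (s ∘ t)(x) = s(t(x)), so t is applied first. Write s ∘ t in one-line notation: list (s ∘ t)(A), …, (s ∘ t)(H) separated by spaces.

Chase each element through t then s: A → A → F; B → G → D; C → D → C; D → F → H; E → B → B; F → E → A; G → C → G; H → H → E.
So s ∘ t in one-line form is F D C H B A G E.

F D C H B A G E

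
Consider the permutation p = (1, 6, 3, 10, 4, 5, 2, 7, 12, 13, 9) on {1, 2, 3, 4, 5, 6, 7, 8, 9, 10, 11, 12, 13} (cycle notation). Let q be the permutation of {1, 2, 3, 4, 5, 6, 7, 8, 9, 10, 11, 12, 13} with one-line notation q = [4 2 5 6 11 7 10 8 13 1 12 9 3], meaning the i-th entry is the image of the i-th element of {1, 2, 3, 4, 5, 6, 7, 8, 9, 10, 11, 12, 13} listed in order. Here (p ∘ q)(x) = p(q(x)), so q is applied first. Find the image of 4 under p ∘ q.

3

(p ∘ q)(4) = p(q(4)). q(4) = 6, then p(6) = 3. So (p ∘ q)(4) = 3.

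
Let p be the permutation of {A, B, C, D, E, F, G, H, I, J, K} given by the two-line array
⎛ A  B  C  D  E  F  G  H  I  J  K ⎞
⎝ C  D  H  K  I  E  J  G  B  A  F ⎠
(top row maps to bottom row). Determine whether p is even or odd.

In disjoint-cycle form the cycle lengths are 6, 5.
A cycle is odd iff its length is even; p has 1 even-length cycle, so sgn(p) = (−1)^1 and p is odd.

odd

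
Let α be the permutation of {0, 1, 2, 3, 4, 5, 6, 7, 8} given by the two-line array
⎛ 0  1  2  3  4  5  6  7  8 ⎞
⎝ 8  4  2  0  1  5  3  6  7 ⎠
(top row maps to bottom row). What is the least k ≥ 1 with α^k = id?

The disjoint-cycle form of α has cycle lengths 5, 2, 1, 1.
The order of α is the least common multiple of its cycle lengths: lcm(5, 2) = 10.

10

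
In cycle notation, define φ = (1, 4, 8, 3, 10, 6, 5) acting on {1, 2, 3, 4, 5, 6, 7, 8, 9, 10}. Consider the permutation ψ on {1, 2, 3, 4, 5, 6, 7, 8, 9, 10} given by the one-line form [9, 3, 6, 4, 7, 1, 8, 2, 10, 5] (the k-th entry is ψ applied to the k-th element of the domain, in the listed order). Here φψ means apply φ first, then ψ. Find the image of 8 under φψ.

(φψ)(8) = ψ(φ(8)). φ(8) = 3, then ψ(3) = 6. So (φψ)(8) = 6.

6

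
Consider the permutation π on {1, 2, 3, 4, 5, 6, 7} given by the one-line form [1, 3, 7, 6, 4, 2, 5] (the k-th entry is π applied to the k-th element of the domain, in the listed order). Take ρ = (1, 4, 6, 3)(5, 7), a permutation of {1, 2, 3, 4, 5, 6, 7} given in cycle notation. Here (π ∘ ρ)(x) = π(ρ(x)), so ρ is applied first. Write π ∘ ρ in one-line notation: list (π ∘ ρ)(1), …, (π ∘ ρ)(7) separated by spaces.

Chase each element through ρ then π: 1 → 4 → 6; 2 → 2 → 3; 3 → 1 → 1; 4 → 6 → 2; 5 → 7 → 5; 6 → 3 → 7; 7 → 5 → 4.
Collecting the images, π ∘ ρ = [6 3 1 2 5 7 4].

6 3 1 2 5 7 4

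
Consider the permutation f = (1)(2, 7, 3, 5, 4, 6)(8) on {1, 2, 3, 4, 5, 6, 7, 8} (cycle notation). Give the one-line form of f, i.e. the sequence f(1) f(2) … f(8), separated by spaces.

Each element maps to the next entry in its cycle (wrapping to the front): 1↦1, 2↦7, 3↦5, 4↦6, 5↦4, 6↦2, 7↦3, 8↦8.
So the one-line form is 1 7 5 6 4 2 3 8.

1 7 5 6 4 2 3 8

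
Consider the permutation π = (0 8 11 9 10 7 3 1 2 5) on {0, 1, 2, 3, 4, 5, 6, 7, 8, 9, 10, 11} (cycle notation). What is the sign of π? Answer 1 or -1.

The cycle lengths are 10, 1, 1.
A cycle is odd iff its length is even; π has 1 even-length cycle, so sgn(π) = (−1)^1 and π is odd.

-1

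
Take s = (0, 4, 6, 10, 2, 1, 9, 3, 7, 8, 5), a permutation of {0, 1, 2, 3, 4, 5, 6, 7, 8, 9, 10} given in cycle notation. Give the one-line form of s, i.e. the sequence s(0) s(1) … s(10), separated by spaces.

Image by image: 0↦4, 1↦9, 2↦1, 3↦7, 4↦6, 5↦0, 6↦10, 7↦8, 8↦5, 9↦3, 10↦2.
So the one-line form is 4 9 1 7 6 0 10 8 5 3 2.

4 9 1 7 6 0 10 8 5 3 2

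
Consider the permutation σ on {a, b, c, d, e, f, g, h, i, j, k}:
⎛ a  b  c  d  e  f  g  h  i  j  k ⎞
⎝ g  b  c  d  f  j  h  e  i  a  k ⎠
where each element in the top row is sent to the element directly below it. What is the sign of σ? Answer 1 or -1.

-1

In disjoint-cycle form the cycle lengths are 6, 1, 1, 1, 1, 1.
A cycle of length ℓ contributes ℓ−1 transpositions, so σ is a product of 5 transpositions — odd.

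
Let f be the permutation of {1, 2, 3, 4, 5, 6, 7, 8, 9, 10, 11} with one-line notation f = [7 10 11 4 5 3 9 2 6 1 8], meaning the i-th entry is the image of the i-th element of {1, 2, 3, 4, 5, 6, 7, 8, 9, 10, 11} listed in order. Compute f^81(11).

11

Tracing 11 → 8 → … returns to 11 after 9 steps, so 11 lies in a 9-cycle (1 7 9 6 3 11 8 2 10).
Since the cycle has length 9, f^81 acts on it the same as f^0 (81 mod 9 = 0).
So f^81(11) = 11.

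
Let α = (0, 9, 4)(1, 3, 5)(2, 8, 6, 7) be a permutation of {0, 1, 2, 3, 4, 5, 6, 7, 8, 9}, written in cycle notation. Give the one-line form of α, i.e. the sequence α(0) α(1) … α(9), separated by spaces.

Reading each image from the cycles: 0↦9, 1↦3, 2↦8, 3↦5, 4↦0, 5↦1, 6↦7, 7↦2, 8↦6, 9↦4.
So the one-line form is 9 3 8 5 0 1 7 2 6 4.

9 3 8 5 0 1 7 2 6 4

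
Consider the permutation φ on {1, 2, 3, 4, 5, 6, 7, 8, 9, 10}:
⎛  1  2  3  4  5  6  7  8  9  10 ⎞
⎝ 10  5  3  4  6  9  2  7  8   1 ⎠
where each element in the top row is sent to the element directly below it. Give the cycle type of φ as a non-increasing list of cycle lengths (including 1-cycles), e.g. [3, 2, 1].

The disjoint cycles are (1, 10)(2, 5, 6, 9, 8, 7)(3)(4), with lengths 6, 2, 1, 1 in non-increasing order.

[6, 2, 1, 1]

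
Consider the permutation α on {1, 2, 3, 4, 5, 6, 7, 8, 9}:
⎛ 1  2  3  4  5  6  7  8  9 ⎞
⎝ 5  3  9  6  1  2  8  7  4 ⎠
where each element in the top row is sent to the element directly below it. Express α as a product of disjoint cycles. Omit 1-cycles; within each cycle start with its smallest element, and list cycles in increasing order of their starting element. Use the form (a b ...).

Start at 1 and follow images: 1 → 5 → 1, giving the cycle (1 5).
Continuing from each remaining unvisited element yields (1 5)(2 3 9 4 6)(7 8).

(1 5)(2 3 9 4 6)(7 8)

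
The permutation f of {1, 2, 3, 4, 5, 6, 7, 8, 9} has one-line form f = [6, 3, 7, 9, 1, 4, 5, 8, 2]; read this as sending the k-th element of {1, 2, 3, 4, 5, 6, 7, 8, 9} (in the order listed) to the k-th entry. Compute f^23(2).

Tracing 2 → 3 → … returns to 2 after 8 steps, so 2 lies in an 8-cycle (1 6 4 9 2 3 7 5).
Powers repeat with period 8 on this cycle, and 23 mod 8 = 7, so f^23(2) = f^7(2).
Advancing 7 steps from 2: 2 → 3 → 7 → 5 → 1 → 6 → 4 → 9.

9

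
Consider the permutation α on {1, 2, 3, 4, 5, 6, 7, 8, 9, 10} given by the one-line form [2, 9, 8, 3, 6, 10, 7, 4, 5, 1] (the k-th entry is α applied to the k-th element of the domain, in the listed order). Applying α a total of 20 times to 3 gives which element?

4

Tracing 3 → 8 → … returns to 3 after 3 steps, so 3 lies in a 3-cycle (3 8 4).
Since the cycle has length 3, α^20 acts on it the same as α^2 (20 mod 3 = 2).
Advancing 2 steps from 3: 3 → 8 → 4.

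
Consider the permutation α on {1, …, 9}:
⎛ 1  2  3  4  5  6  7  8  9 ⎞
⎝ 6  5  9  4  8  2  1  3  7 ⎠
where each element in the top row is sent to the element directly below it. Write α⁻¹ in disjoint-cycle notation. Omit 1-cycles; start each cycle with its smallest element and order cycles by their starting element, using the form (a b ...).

(1 7 9 3 8 5 2 6)

First write α in disjoint cycles: (1 6 2 5 8 3 9 7).
The inverse reverses every cycle; in canonical form, α⁻¹ = (1 7 9 3 8 5 2 6).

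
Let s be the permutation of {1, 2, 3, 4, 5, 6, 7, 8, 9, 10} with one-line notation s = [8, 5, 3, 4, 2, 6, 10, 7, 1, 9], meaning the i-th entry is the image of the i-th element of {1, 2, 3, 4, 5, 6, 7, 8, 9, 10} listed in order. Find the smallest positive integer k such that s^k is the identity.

Decomposing into disjoint cycles gives cycle lengths 5, 2, 1, 1, 1.
The order is lcm(5, 2) = 10.

10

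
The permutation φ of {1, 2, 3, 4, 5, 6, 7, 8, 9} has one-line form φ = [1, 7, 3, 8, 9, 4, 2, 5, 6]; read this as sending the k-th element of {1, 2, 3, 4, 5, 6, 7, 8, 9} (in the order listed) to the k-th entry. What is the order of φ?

Decomposing into disjoint cycles gives cycle lengths 5, 2, 1, 1.
The order is lcm(5, 2) = 10.

10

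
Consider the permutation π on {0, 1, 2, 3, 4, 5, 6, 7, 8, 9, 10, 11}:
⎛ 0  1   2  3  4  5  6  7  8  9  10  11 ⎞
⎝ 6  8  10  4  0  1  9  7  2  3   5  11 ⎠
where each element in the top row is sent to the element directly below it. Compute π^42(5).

8

Tracing 5 → 1 → … returns to 5 after 5 steps, so 5 lies in a 5-cycle (1 8 2 10 5).
Since the cycle has length 5, π^42 acts on it the same as π^2 (42 mod 5 = 2).
Stepping 2 places around the cycle: 5 → 1 → 8.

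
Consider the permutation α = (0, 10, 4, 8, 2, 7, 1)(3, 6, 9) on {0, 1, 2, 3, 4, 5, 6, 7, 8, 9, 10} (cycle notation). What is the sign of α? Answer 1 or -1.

The cycle lengths are 7, 3, 1.
A cycle is odd iff its length is even; α has 0 even-length cycles, so sgn(α) = (−1)^0 and α is even.

1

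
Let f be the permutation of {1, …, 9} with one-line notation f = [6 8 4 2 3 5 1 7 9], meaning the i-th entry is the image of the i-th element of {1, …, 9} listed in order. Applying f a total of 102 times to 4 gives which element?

5

Tracing 4 → 2 → … returns to 4 after 8 steps, so 4 lies in an 8-cycle (1, 6, 5, 3, 4, 2, 8, 7).
Since the cycle has length 8, f^102 acts on it the same as f^6 (102 mod 8 = 6).
Advancing 6 steps from 4: 4 → 2 → 8 → 7 → 1 → 6 → 5.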